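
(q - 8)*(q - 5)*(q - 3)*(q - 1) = q^4 - 17*q^3 + 95*q^2 - 199*q + 120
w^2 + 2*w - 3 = (w - 1)*(w + 3)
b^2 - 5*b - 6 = (b - 6)*(b + 1)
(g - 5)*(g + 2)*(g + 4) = g^3 + g^2 - 22*g - 40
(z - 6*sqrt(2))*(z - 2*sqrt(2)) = z^2 - 8*sqrt(2)*z + 24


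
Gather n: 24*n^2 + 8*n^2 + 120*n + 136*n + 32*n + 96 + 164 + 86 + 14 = 32*n^2 + 288*n + 360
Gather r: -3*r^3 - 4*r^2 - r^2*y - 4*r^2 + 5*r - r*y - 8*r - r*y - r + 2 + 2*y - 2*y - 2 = -3*r^3 + r^2*(-y - 8) + r*(-2*y - 4)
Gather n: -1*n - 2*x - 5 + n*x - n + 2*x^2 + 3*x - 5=n*(x - 2) + 2*x^2 + x - 10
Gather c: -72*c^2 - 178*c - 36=-72*c^2 - 178*c - 36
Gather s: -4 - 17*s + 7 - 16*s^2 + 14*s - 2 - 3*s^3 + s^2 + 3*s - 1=-3*s^3 - 15*s^2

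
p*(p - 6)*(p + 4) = p^3 - 2*p^2 - 24*p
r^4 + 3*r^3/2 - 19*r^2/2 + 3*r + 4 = (r - 2)*(r - 1)*(r + 1/2)*(r + 4)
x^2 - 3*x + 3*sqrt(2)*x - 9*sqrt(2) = (x - 3)*(x + 3*sqrt(2))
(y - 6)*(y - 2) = y^2 - 8*y + 12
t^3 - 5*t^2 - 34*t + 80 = (t - 8)*(t - 2)*(t + 5)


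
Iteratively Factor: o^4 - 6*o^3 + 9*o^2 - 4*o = (o - 1)*(o^3 - 5*o^2 + 4*o) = o*(o - 1)*(o^2 - 5*o + 4) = o*(o - 1)^2*(o - 4)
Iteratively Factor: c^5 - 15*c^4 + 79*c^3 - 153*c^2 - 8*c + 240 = (c - 4)*(c^4 - 11*c^3 + 35*c^2 - 13*c - 60) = (c - 5)*(c - 4)*(c^3 - 6*c^2 + 5*c + 12) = (c - 5)*(c - 4)*(c + 1)*(c^2 - 7*c + 12) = (c - 5)*(c - 4)^2*(c + 1)*(c - 3)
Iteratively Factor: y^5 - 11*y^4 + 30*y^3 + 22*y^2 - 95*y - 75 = (y - 5)*(y^4 - 6*y^3 + 22*y + 15) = (y - 5)*(y + 1)*(y^3 - 7*y^2 + 7*y + 15) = (y - 5)^2*(y + 1)*(y^2 - 2*y - 3) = (y - 5)^2*(y + 1)^2*(y - 3)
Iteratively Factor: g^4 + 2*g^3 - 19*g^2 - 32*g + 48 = (g - 4)*(g^3 + 6*g^2 + 5*g - 12) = (g - 4)*(g + 4)*(g^2 + 2*g - 3) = (g - 4)*(g + 3)*(g + 4)*(g - 1)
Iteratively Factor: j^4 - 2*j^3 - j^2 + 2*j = (j + 1)*(j^3 - 3*j^2 + 2*j) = (j - 1)*(j + 1)*(j^2 - 2*j) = (j - 2)*(j - 1)*(j + 1)*(j)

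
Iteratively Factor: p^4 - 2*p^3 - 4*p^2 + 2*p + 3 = (p - 3)*(p^3 + p^2 - p - 1) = (p - 3)*(p + 1)*(p^2 - 1) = (p - 3)*(p - 1)*(p + 1)*(p + 1)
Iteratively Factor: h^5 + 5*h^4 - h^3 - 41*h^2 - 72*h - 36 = (h + 3)*(h^4 + 2*h^3 - 7*h^2 - 20*h - 12) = (h - 3)*(h + 3)*(h^3 + 5*h^2 + 8*h + 4) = (h - 3)*(h + 2)*(h + 3)*(h^2 + 3*h + 2) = (h - 3)*(h + 2)^2*(h + 3)*(h + 1)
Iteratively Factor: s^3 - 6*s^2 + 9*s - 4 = (s - 1)*(s^2 - 5*s + 4) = (s - 1)^2*(s - 4)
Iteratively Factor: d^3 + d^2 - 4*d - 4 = (d + 1)*(d^2 - 4) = (d - 2)*(d + 1)*(d + 2)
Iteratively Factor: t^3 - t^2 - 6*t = (t)*(t^2 - t - 6) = t*(t - 3)*(t + 2)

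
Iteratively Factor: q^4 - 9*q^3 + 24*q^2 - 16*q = (q)*(q^3 - 9*q^2 + 24*q - 16) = q*(q - 4)*(q^2 - 5*q + 4) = q*(q - 4)*(q - 1)*(q - 4)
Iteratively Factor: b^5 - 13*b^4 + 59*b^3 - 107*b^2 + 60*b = (b - 5)*(b^4 - 8*b^3 + 19*b^2 - 12*b) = (b - 5)*(b - 1)*(b^3 - 7*b^2 + 12*b) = b*(b - 5)*(b - 1)*(b^2 - 7*b + 12) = b*(b - 5)*(b - 3)*(b - 1)*(b - 4)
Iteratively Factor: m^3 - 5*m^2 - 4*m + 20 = (m + 2)*(m^2 - 7*m + 10) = (m - 2)*(m + 2)*(m - 5)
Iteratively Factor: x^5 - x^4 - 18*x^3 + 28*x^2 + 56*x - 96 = (x + 4)*(x^4 - 5*x^3 + 2*x^2 + 20*x - 24) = (x - 2)*(x + 4)*(x^3 - 3*x^2 - 4*x + 12) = (x - 2)*(x + 2)*(x + 4)*(x^2 - 5*x + 6) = (x - 3)*(x - 2)*(x + 2)*(x + 4)*(x - 2)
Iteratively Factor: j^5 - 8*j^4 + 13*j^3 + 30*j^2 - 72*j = (j - 3)*(j^4 - 5*j^3 - 2*j^2 + 24*j) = (j - 4)*(j - 3)*(j^3 - j^2 - 6*j) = j*(j - 4)*(j - 3)*(j^2 - j - 6) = j*(j - 4)*(j - 3)^2*(j + 2)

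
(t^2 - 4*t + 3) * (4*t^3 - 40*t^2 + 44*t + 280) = 4*t^5 - 56*t^4 + 216*t^3 - 16*t^2 - 988*t + 840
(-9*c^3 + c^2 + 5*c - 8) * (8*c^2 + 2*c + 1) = -72*c^5 - 10*c^4 + 33*c^3 - 53*c^2 - 11*c - 8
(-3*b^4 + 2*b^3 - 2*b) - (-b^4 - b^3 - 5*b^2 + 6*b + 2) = -2*b^4 + 3*b^3 + 5*b^2 - 8*b - 2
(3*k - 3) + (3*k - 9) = 6*k - 12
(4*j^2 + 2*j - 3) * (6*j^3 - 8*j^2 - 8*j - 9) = 24*j^5 - 20*j^4 - 66*j^3 - 28*j^2 + 6*j + 27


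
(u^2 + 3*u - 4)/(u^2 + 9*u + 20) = (u - 1)/(u + 5)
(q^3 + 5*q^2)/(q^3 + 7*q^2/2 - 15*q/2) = 2*q/(2*q - 3)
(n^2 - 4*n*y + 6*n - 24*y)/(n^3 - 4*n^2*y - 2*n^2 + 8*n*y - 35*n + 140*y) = (n + 6)/(n^2 - 2*n - 35)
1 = 1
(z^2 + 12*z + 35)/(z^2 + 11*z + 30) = (z + 7)/(z + 6)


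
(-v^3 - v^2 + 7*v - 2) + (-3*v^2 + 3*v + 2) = -v^3 - 4*v^2 + 10*v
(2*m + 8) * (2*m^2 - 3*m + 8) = 4*m^3 + 10*m^2 - 8*m + 64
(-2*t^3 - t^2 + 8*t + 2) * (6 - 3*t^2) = 6*t^5 + 3*t^4 - 36*t^3 - 12*t^2 + 48*t + 12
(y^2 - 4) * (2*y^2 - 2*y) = 2*y^4 - 2*y^3 - 8*y^2 + 8*y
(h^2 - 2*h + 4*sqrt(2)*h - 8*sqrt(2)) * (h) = h^3 - 2*h^2 + 4*sqrt(2)*h^2 - 8*sqrt(2)*h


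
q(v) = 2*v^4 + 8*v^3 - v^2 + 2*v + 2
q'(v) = 8*v^3 + 24*v^2 - 2*v + 2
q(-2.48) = -55.48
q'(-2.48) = 32.55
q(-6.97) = 1950.82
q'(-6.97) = -1526.99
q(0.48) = 3.72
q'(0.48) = 7.45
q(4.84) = 1992.81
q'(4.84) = 1461.57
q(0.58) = 4.61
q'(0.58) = 10.47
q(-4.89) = 176.44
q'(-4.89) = -349.77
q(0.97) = 12.07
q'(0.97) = 29.94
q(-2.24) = -47.06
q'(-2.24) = 36.99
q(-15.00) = 73997.00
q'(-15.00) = -21568.00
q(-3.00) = -67.00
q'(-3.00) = 8.00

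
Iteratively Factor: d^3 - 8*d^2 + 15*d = (d - 5)*(d^2 - 3*d) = (d - 5)*(d - 3)*(d)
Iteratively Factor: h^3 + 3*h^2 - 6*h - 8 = (h + 4)*(h^2 - h - 2) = (h - 2)*(h + 4)*(h + 1)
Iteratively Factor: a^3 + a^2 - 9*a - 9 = (a - 3)*(a^2 + 4*a + 3) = (a - 3)*(a + 3)*(a + 1)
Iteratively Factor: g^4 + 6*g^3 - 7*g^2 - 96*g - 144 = (g + 3)*(g^3 + 3*g^2 - 16*g - 48) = (g + 3)^2*(g^2 - 16) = (g + 3)^2*(g + 4)*(g - 4)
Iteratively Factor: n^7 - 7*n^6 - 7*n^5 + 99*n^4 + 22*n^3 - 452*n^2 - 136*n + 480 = (n - 5)*(n^6 - 2*n^5 - 17*n^4 + 14*n^3 + 92*n^2 + 8*n - 96) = (n - 5)*(n + 2)*(n^5 - 4*n^4 - 9*n^3 + 32*n^2 + 28*n - 48) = (n - 5)*(n + 2)^2*(n^4 - 6*n^3 + 3*n^2 + 26*n - 24) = (n - 5)*(n - 4)*(n + 2)^2*(n^3 - 2*n^2 - 5*n + 6) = (n - 5)*(n - 4)*(n + 2)^3*(n^2 - 4*n + 3) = (n - 5)*(n - 4)*(n - 3)*(n + 2)^3*(n - 1)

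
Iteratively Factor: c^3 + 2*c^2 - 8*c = (c)*(c^2 + 2*c - 8) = c*(c + 4)*(c - 2)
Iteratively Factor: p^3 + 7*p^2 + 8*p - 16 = (p + 4)*(p^2 + 3*p - 4) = (p + 4)^2*(p - 1)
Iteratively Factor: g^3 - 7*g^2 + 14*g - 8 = (g - 2)*(g^2 - 5*g + 4) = (g - 4)*(g - 2)*(g - 1)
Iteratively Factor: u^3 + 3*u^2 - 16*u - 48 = (u - 4)*(u^2 + 7*u + 12) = (u - 4)*(u + 4)*(u + 3)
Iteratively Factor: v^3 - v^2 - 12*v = (v - 4)*(v^2 + 3*v) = v*(v - 4)*(v + 3)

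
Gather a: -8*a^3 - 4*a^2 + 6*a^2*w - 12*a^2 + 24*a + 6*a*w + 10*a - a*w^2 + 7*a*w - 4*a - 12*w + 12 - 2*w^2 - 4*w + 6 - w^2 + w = -8*a^3 + a^2*(6*w - 16) + a*(-w^2 + 13*w + 30) - 3*w^2 - 15*w + 18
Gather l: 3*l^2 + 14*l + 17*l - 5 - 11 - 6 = 3*l^2 + 31*l - 22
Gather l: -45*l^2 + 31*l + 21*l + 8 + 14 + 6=-45*l^2 + 52*l + 28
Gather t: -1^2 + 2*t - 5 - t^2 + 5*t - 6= -t^2 + 7*t - 12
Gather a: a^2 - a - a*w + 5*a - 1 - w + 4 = a^2 + a*(4 - w) - w + 3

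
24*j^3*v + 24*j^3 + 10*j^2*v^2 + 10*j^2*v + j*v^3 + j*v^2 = (4*j + v)*(6*j + v)*(j*v + j)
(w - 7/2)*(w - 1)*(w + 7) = w^3 + 5*w^2/2 - 28*w + 49/2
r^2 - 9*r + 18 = (r - 6)*(r - 3)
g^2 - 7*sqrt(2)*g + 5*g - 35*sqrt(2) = (g + 5)*(g - 7*sqrt(2))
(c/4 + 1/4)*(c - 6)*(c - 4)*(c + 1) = c^4/4 - 2*c^3 + 5*c^2/4 + 19*c/2 + 6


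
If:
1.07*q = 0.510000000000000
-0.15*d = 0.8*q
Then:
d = -2.54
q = 0.48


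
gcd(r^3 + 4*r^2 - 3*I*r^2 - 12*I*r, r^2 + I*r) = r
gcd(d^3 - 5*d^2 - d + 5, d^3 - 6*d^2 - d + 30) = d - 5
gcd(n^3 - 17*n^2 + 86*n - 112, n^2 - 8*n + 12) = n - 2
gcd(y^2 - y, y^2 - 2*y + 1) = y - 1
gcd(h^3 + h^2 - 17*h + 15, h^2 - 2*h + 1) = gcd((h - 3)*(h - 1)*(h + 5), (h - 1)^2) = h - 1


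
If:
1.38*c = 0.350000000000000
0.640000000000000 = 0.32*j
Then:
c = 0.25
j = 2.00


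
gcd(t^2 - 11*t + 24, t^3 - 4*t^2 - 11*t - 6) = 1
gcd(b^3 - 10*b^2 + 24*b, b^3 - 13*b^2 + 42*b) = b^2 - 6*b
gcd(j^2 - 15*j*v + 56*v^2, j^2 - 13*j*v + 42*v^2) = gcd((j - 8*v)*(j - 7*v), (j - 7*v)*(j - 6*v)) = -j + 7*v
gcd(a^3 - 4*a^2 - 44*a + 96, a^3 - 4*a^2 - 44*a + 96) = a^3 - 4*a^2 - 44*a + 96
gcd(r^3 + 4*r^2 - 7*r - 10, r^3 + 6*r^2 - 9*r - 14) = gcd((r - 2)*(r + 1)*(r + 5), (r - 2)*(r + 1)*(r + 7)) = r^2 - r - 2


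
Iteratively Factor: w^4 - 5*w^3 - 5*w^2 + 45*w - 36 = (w - 4)*(w^3 - w^2 - 9*w + 9) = (w - 4)*(w - 1)*(w^2 - 9) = (w - 4)*(w - 1)*(w + 3)*(w - 3)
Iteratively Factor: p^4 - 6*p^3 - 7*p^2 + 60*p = (p - 5)*(p^3 - p^2 - 12*p) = (p - 5)*(p + 3)*(p^2 - 4*p) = (p - 5)*(p - 4)*(p + 3)*(p)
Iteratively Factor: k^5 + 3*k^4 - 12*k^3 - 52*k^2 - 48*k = (k + 2)*(k^4 + k^3 - 14*k^2 - 24*k) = (k + 2)^2*(k^3 - k^2 - 12*k) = k*(k + 2)^2*(k^2 - k - 12) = k*(k + 2)^2*(k + 3)*(k - 4)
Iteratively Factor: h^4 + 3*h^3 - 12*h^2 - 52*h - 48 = (h + 2)*(h^3 + h^2 - 14*h - 24) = (h + 2)*(h + 3)*(h^2 - 2*h - 8) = (h - 4)*(h + 2)*(h + 3)*(h + 2)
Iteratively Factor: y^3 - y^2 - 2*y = (y)*(y^2 - y - 2) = y*(y + 1)*(y - 2)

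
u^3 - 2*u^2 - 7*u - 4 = (u - 4)*(u + 1)^2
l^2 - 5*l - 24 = (l - 8)*(l + 3)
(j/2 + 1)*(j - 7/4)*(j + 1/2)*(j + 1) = j^4/2 + 7*j^3/8 - 21*j^2/16 - 41*j/16 - 7/8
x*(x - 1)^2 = x^3 - 2*x^2 + x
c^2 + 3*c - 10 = (c - 2)*(c + 5)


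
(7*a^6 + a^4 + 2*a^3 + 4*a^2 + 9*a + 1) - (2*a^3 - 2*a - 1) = 7*a^6 + a^4 + 4*a^2 + 11*a + 2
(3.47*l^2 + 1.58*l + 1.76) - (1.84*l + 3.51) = 3.47*l^2 - 0.26*l - 1.75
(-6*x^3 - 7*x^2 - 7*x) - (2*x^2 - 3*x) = -6*x^3 - 9*x^2 - 4*x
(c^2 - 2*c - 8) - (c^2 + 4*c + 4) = -6*c - 12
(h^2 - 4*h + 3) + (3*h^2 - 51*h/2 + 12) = 4*h^2 - 59*h/2 + 15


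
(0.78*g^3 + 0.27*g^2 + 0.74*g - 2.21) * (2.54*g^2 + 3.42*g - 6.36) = 1.9812*g^5 + 3.3534*g^4 - 2.1578*g^3 - 4.7998*g^2 - 12.2646*g + 14.0556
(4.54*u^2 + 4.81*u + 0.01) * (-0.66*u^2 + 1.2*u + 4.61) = -2.9964*u^4 + 2.2734*u^3 + 26.6948*u^2 + 22.1861*u + 0.0461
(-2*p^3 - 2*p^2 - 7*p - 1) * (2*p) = -4*p^4 - 4*p^3 - 14*p^2 - 2*p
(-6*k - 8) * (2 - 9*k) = 54*k^2 + 60*k - 16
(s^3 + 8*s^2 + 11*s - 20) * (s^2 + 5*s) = s^5 + 13*s^4 + 51*s^3 + 35*s^2 - 100*s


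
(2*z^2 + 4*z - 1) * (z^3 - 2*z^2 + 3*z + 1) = 2*z^5 - 3*z^3 + 16*z^2 + z - 1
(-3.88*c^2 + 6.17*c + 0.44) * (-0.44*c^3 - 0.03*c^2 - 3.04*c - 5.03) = 1.7072*c^5 - 2.5984*c^4 + 11.4165*c^3 + 0.746400000000001*c^2 - 32.3727*c - 2.2132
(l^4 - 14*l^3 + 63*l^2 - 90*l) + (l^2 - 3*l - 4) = l^4 - 14*l^3 + 64*l^2 - 93*l - 4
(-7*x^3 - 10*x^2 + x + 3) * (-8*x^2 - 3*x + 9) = 56*x^5 + 101*x^4 - 41*x^3 - 117*x^2 + 27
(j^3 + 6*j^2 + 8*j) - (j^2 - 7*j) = j^3 + 5*j^2 + 15*j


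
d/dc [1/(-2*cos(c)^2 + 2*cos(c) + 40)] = (1 - 2*cos(c))*sin(c)/(2*(sin(c)^2 + cos(c) + 19)^2)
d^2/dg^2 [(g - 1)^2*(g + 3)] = 6*g + 2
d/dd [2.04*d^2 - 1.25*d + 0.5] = 4.08*d - 1.25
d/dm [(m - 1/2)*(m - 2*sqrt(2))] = 2*m - 2*sqrt(2) - 1/2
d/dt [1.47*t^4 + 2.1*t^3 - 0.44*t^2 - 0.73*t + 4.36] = 5.88*t^3 + 6.3*t^2 - 0.88*t - 0.73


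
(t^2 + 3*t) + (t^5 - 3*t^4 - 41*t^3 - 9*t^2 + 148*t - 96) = t^5 - 3*t^4 - 41*t^3 - 8*t^2 + 151*t - 96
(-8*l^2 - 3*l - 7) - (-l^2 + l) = -7*l^2 - 4*l - 7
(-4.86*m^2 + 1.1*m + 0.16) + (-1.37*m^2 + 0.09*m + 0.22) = -6.23*m^2 + 1.19*m + 0.38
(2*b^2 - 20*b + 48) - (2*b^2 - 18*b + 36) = 12 - 2*b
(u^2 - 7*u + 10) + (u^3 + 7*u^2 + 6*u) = u^3 + 8*u^2 - u + 10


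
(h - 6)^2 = h^2 - 12*h + 36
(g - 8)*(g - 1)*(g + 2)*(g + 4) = g^4 - 3*g^3 - 38*g^2 - 24*g + 64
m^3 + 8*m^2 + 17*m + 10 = (m + 1)*(m + 2)*(m + 5)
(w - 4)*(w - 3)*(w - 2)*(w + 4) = w^4 - 5*w^3 - 10*w^2 + 80*w - 96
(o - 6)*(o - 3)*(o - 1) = o^3 - 10*o^2 + 27*o - 18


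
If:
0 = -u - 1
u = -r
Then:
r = 1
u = -1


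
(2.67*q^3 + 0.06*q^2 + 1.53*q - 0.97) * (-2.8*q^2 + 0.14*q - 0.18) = -7.476*q^5 + 0.2058*q^4 - 4.7562*q^3 + 2.9194*q^2 - 0.4112*q + 0.1746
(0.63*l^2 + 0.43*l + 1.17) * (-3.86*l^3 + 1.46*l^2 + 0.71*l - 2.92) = -2.4318*l^5 - 0.74*l^4 - 3.4411*l^3 + 0.1739*l^2 - 0.4249*l - 3.4164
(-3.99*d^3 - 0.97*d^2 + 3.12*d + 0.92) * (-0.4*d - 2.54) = 1.596*d^4 + 10.5226*d^3 + 1.2158*d^2 - 8.2928*d - 2.3368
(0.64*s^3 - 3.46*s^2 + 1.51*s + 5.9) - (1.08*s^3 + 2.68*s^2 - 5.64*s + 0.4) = -0.44*s^3 - 6.14*s^2 + 7.15*s + 5.5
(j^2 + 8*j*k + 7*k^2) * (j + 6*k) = j^3 + 14*j^2*k + 55*j*k^2 + 42*k^3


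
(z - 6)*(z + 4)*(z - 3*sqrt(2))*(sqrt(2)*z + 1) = sqrt(2)*z^4 - 5*z^3 - 2*sqrt(2)*z^3 - 27*sqrt(2)*z^2 + 10*z^2 + 6*sqrt(2)*z + 120*z + 72*sqrt(2)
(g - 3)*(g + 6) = g^2 + 3*g - 18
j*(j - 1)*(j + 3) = j^3 + 2*j^2 - 3*j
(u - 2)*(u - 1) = u^2 - 3*u + 2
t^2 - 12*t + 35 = (t - 7)*(t - 5)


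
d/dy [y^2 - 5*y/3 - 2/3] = 2*y - 5/3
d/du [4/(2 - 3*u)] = 12/(3*u - 2)^2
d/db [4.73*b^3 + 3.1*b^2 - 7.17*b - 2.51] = 14.19*b^2 + 6.2*b - 7.17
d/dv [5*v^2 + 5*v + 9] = 10*v + 5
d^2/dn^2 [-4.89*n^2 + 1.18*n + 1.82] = -9.78000000000000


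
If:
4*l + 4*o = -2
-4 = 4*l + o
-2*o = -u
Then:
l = -7/6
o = 2/3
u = 4/3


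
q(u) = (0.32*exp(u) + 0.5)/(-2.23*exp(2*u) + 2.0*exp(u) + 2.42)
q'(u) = (0.32*exp(u) + 0.5)*(4.46*exp(2*u) - 2.0*exp(u))/(-2.23*exp(2*u) + 2.0*exp(u) + 2.42)^2 + 0.32*exp(u)/(-2.23*exp(2*u) + 2.0*exp(u) + 2.42) = (0.7136*exp(2*u) + 2.23*exp(u) - 0.2256)*exp(u)/(4.9729*exp(4*u) - 8.92*exp(3*u) - 6.7932*exp(2*u) + 9.68*exp(u) + 5.8564)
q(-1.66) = 0.21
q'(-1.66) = 0.01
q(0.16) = 0.52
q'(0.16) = 1.38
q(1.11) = -0.12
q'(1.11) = 0.27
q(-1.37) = 0.21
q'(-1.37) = 0.01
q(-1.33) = 0.21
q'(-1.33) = 0.01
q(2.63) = -0.01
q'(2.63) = 0.01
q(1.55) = -0.05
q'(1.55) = 0.09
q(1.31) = -0.08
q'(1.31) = 0.15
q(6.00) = 0.00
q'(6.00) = 0.00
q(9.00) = 0.00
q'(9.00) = 0.00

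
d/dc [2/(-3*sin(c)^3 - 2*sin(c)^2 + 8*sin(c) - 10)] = 2*(9*sin(c)^2 + 4*sin(c) - 8)*cos(c)/(3*sin(c)^3 + 2*sin(c)^2 - 8*sin(c) + 10)^2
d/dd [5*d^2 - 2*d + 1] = 10*d - 2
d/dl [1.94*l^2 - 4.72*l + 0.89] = 3.88*l - 4.72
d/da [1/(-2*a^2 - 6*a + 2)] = (a + 3/2)/(a^2 + 3*a - 1)^2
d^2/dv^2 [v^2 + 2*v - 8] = 2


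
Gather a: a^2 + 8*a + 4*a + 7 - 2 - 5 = a^2 + 12*a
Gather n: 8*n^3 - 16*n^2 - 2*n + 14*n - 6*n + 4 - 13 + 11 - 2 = 8*n^3 - 16*n^2 + 6*n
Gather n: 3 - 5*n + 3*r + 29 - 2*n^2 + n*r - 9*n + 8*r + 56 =-2*n^2 + n*(r - 14) + 11*r + 88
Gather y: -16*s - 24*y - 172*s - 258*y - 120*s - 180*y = -308*s - 462*y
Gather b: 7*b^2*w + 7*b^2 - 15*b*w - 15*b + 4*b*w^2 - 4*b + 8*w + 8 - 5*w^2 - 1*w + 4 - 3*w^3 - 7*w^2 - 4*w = b^2*(7*w + 7) + b*(4*w^2 - 15*w - 19) - 3*w^3 - 12*w^2 + 3*w + 12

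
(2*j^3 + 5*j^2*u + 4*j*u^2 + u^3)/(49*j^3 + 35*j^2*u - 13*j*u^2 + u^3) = (2*j^2 + 3*j*u + u^2)/(49*j^2 - 14*j*u + u^2)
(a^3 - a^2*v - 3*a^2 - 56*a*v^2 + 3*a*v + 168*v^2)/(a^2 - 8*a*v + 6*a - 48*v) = (a^2 + 7*a*v - 3*a - 21*v)/(a + 6)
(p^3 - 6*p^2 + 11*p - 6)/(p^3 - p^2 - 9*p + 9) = (p - 2)/(p + 3)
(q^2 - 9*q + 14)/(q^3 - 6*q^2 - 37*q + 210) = (q - 2)/(q^2 + q - 30)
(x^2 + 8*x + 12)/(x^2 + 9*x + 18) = (x + 2)/(x + 3)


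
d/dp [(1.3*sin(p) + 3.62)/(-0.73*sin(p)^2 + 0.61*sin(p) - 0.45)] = (0.949*sin(p)^2 + 5.2852*sin(p) - 2.7932)*cos(p)/(0.5329*sin(p)^4 - 0.8906*sin(p)^3 + 1.0291*sin(p)^2 - 0.549*sin(p) + 0.2025)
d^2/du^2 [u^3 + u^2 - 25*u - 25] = 6*u + 2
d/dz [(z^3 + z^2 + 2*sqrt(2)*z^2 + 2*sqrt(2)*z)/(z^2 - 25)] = (z^4 - 75*z^2 - 2*sqrt(2)*z^2 - 100*sqrt(2)*z - 50*z - 50*sqrt(2))/(z^4 - 50*z^2 + 625)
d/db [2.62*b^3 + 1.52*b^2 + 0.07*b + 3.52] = 7.86*b^2 + 3.04*b + 0.07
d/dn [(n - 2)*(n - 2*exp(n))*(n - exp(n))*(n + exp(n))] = -2*n^3*exp(n) + 4*n^3 - 2*n^2*exp(2*n) - 2*n^2*exp(n) - 6*n^2 + 6*n*exp(3*n) + 2*n*exp(2*n) + 8*n*exp(n) - 10*exp(3*n) + 2*exp(2*n)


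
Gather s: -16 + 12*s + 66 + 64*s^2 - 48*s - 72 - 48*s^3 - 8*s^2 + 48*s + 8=-48*s^3 + 56*s^2 + 12*s - 14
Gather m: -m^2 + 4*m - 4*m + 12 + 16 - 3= 25 - m^2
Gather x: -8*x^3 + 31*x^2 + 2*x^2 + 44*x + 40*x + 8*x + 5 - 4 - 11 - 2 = -8*x^3 + 33*x^2 + 92*x - 12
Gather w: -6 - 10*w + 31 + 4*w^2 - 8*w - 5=4*w^2 - 18*w + 20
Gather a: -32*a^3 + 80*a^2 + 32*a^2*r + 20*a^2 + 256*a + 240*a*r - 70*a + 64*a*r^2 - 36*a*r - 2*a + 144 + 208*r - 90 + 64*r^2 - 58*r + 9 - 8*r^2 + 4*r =-32*a^3 + a^2*(32*r + 100) + a*(64*r^2 + 204*r + 184) + 56*r^2 + 154*r + 63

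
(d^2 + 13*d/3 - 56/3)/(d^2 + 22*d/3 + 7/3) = (3*d - 8)/(3*d + 1)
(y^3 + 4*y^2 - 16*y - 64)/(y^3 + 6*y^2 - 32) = (y - 4)/(y - 2)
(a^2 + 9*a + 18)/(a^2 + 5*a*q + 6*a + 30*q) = (a + 3)/(a + 5*q)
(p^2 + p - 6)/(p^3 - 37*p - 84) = (p - 2)/(p^2 - 3*p - 28)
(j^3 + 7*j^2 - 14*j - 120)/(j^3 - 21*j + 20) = (j + 6)/(j - 1)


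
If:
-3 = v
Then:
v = -3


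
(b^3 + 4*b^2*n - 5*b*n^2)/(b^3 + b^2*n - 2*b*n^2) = (b + 5*n)/(b + 2*n)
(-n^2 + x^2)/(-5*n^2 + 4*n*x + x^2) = (n + x)/(5*n + x)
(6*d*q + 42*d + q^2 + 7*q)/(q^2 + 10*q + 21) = (6*d + q)/(q + 3)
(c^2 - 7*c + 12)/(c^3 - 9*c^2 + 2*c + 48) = (c - 4)/(c^2 - 6*c - 16)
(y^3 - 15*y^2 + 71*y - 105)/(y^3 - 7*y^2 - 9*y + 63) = (y - 5)/(y + 3)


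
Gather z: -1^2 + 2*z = 2*z - 1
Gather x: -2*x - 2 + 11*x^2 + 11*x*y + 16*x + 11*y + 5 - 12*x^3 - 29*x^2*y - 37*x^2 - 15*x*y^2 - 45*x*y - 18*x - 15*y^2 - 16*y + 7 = -12*x^3 + x^2*(-29*y - 26) + x*(-15*y^2 - 34*y - 4) - 15*y^2 - 5*y + 10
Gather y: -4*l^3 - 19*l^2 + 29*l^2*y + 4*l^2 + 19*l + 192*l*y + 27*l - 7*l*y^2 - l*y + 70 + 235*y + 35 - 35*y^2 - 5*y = -4*l^3 - 15*l^2 + 46*l + y^2*(-7*l - 35) + y*(29*l^2 + 191*l + 230) + 105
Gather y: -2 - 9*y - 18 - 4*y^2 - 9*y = -4*y^2 - 18*y - 20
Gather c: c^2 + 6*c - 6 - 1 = c^2 + 6*c - 7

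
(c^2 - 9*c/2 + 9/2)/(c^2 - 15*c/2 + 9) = (c - 3)/(c - 6)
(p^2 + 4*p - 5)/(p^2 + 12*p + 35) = (p - 1)/(p + 7)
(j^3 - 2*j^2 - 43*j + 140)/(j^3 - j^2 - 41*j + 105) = (j - 4)/(j - 3)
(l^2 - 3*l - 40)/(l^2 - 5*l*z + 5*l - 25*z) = (8 - l)/(-l + 5*z)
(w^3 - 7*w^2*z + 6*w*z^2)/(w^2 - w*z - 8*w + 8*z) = w*(w - 6*z)/(w - 8)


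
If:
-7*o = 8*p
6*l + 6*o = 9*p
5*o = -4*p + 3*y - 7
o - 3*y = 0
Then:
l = 259/8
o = -14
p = 49/4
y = -14/3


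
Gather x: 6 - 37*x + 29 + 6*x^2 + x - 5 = 6*x^2 - 36*x + 30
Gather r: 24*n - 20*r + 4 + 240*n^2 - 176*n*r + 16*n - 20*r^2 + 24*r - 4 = 240*n^2 + 40*n - 20*r^2 + r*(4 - 176*n)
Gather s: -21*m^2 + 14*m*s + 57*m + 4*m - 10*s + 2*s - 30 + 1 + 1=-21*m^2 + 61*m + s*(14*m - 8) - 28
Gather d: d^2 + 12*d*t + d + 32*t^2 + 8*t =d^2 + d*(12*t + 1) + 32*t^2 + 8*t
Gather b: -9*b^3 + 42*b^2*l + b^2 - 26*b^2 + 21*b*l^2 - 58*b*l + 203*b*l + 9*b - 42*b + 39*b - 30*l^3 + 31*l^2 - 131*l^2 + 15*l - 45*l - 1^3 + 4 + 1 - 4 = -9*b^3 + b^2*(42*l - 25) + b*(21*l^2 + 145*l + 6) - 30*l^3 - 100*l^2 - 30*l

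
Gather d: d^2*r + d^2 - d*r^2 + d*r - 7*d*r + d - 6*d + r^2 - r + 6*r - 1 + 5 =d^2*(r + 1) + d*(-r^2 - 6*r - 5) + r^2 + 5*r + 4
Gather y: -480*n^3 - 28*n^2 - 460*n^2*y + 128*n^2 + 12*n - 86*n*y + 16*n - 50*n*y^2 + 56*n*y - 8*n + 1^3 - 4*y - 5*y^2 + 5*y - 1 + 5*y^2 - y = -480*n^3 + 100*n^2 - 50*n*y^2 + 20*n + y*(-460*n^2 - 30*n)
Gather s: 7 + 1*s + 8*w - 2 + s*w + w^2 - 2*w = s*(w + 1) + w^2 + 6*w + 5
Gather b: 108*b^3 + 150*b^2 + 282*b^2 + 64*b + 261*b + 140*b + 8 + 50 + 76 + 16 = 108*b^3 + 432*b^2 + 465*b + 150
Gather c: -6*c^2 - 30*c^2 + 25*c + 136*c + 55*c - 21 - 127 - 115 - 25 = -36*c^2 + 216*c - 288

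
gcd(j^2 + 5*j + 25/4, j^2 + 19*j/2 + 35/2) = j + 5/2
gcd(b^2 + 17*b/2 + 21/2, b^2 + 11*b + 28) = b + 7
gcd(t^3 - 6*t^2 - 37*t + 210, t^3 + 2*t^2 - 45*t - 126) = t^2 - t - 42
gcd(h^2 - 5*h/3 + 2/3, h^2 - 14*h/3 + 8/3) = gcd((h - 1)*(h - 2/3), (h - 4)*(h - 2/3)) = h - 2/3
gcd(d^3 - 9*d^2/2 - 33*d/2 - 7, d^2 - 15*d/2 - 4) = d + 1/2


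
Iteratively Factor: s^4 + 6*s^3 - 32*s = (s - 2)*(s^3 + 8*s^2 + 16*s) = (s - 2)*(s + 4)*(s^2 + 4*s) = (s - 2)*(s + 4)^2*(s)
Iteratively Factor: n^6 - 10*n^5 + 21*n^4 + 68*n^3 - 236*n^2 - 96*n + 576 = (n + 2)*(n^5 - 12*n^4 + 45*n^3 - 22*n^2 - 192*n + 288) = (n - 3)*(n + 2)*(n^4 - 9*n^3 + 18*n^2 + 32*n - 96) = (n - 3)*(n + 2)^2*(n^3 - 11*n^2 + 40*n - 48) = (n - 4)*(n - 3)*(n + 2)^2*(n^2 - 7*n + 12) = (n - 4)*(n - 3)^2*(n + 2)^2*(n - 4)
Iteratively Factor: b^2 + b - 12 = (b - 3)*(b + 4)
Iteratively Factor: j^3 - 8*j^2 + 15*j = (j - 5)*(j^2 - 3*j) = j*(j - 5)*(j - 3)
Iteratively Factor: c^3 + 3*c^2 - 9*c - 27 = (c - 3)*(c^2 + 6*c + 9) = (c - 3)*(c + 3)*(c + 3)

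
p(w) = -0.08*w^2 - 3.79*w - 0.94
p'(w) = -0.16*w - 3.79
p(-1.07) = 3.02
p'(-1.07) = -3.62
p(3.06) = -13.29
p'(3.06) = -4.28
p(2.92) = -12.69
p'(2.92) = -4.26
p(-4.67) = 15.01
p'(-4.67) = -3.04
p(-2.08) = 6.60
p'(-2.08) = -3.46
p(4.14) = -18.00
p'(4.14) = -4.45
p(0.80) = -4.02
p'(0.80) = -3.92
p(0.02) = -1.02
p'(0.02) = -3.79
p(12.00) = -57.94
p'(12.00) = -5.71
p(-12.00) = 33.02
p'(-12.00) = -1.87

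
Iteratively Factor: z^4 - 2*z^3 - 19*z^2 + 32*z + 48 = (z - 3)*(z^3 + z^2 - 16*z - 16) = (z - 3)*(z + 1)*(z^2 - 16) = (z - 3)*(z + 1)*(z + 4)*(z - 4)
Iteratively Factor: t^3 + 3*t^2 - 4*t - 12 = (t + 2)*(t^2 + t - 6) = (t + 2)*(t + 3)*(t - 2)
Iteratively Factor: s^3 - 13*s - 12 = (s - 4)*(s^2 + 4*s + 3) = (s - 4)*(s + 1)*(s + 3)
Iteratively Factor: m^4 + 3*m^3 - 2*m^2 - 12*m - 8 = (m - 2)*(m^3 + 5*m^2 + 8*m + 4) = (m - 2)*(m + 2)*(m^2 + 3*m + 2) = (m - 2)*(m + 2)^2*(m + 1)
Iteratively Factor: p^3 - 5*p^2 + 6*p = (p - 2)*(p^2 - 3*p) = p*(p - 2)*(p - 3)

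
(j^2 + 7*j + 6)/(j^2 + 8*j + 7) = (j + 6)/(j + 7)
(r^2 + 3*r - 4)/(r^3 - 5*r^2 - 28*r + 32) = 1/(r - 8)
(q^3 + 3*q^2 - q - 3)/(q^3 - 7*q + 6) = (q + 1)/(q - 2)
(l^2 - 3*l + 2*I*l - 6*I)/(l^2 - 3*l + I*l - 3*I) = (l + 2*I)/(l + I)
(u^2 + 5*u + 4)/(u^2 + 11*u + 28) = (u + 1)/(u + 7)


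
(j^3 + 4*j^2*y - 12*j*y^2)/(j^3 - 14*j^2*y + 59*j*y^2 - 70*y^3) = j*(j + 6*y)/(j^2 - 12*j*y + 35*y^2)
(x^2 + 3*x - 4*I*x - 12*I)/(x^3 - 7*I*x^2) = (x^2 + x*(3 - 4*I) - 12*I)/(x^2*(x - 7*I))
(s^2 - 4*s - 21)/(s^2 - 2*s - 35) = (s + 3)/(s + 5)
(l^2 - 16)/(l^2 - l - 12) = (l + 4)/(l + 3)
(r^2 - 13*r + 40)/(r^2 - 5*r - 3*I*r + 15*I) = (r - 8)/(r - 3*I)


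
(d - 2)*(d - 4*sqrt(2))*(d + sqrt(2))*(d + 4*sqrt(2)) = d^4 - 2*d^3 + sqrt(2)*d^3 - 32*d^2 - 2*sqrt(2)*d^2 - 32*sqrt(2)*d + 64*d + 64*sqrt(2)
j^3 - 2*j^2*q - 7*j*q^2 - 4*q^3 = (j - 4*q)*(j + q)^2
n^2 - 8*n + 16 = (n - 4)^2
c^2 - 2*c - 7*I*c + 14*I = (c - 2)*(c - 7*I)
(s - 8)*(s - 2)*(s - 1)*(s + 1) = s^4 - 10*s^3 + 15*s^2 + 10*s - 16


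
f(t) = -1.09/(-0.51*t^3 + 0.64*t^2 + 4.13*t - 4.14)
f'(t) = -1.09*(1.53*t^2 - 1.28*t - 4.13)/(-0.51*t^3 + 0.64*t^2 + 4.13*t - 4.14)^2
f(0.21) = 0.34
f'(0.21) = 0.45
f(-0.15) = 0.23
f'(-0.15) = 0.19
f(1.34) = -0.83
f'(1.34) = 1.95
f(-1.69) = 0.16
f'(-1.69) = -0.06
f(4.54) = 0.05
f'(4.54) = -0.06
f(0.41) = 0.46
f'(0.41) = 0.85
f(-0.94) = 0.15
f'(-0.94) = 0.03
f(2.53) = -0.51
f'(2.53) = -0.57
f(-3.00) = -0.36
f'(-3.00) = -1.63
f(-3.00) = -0.36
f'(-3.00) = -1.63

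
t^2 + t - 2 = (t - 1)*(t + 2)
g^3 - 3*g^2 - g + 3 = (g - 3)*(g - 1)*(g + 1)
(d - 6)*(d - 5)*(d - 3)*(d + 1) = d^4 - 13*d^3 + 49*d^2 - 27*d - 90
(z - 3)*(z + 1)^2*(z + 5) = z^4 + 4*z^3 - 10*z^2 - 28*z - 15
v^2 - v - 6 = (v - 3)*(v + 2)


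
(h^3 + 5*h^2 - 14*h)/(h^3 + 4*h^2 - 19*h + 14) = h/(h - 1)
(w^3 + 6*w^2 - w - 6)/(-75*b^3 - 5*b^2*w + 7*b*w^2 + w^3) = (-w^3 - 6*w^2 + w + 6)/(75*b^3 + 5*b^2*w - 7*b*w^2 - w^3)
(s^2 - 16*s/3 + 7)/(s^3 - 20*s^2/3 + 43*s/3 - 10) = (3*s - 7)/(3*s^2 - 11*s + 10)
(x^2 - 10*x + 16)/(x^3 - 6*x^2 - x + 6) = (x^2 - 10*x + 16)/(x^3 - 6*x^2 - x + 6)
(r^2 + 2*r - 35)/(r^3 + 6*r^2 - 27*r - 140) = 1/(r + 4)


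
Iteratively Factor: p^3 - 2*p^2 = (p - 2)*(p^2) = p*(p - 2)*(p)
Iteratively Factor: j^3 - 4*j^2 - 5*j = (j)*(j^2 - 4*j - 5) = j*(j - 5)*(j + 1)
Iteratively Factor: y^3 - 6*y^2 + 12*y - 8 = (y - 2)*(y^2 - 4*y + 4) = (y - 2)^2*(y - 2)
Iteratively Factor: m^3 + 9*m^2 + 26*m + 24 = (m + 3)*(m^2 + 6*m + 8) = (m + 3)*(m + 4)*(m + 2)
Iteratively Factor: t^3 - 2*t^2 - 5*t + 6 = (t - 1)*(t^2 - t - 6) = (t - 3)*(t - 1)*(t + 2)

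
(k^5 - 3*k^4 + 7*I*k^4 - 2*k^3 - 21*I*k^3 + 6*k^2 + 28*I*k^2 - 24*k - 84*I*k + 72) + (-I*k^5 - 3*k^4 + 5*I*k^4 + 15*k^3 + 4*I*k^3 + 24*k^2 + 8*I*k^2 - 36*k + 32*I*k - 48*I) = k^5 - I*k^5 - 6*k^4 + 12*I*k^4 + 13*k^3 - 17*I*k^3 + 30*k^2 + 36*I*k^2 - 60*k - 52*I*k + 72 - 48*I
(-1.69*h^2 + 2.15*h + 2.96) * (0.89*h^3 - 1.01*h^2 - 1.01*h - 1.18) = -1.5041*h^5 + 3.6204*h^4 + 2.1698*h^3 - 3.1669*h^2 - 5.5266*h - 3.4928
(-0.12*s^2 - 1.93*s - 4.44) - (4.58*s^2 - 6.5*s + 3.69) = -4.7*s^2 + 4.57*s - 8.13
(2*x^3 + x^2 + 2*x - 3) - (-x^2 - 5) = 2*x^3 + 2*x^2 + 2*x + 2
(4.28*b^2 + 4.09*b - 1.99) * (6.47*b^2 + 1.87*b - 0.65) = 27.6916*b^4 + 34.4659*b^3 - 8.009*b^2 - 6.3798*b + 1.2935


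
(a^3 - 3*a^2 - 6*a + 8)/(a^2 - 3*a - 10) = (a^2 - 5*a + 4)/(a - 5)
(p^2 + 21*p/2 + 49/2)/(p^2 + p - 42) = (p + 7/2)/(p - 6)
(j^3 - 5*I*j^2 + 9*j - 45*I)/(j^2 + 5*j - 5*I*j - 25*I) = (j^2 + 9)/(j + 5)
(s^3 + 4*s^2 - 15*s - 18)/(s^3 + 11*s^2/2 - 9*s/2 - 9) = 2*(s - 3)/(2*s - 3)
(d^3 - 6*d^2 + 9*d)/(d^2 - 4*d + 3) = d*(d - 3)/(d - 1)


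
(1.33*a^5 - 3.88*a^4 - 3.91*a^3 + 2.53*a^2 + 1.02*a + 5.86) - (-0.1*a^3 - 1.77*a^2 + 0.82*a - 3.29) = 1.33*a^5 - 3.88*a^4 - 3.81*a^3 + 4.3*a^2 + 0.2*a + 9.15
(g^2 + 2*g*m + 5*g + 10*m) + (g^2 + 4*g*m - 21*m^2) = 2*g^2 + 6*g*m + 5*g - 21*m^2 + 10*m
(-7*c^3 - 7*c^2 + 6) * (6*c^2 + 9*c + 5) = -42*c^5 - 105*c^4 - 98*c^3 + c^2 + 54*c + 30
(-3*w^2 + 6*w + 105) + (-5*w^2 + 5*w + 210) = -8*w^2 + 11*w + 315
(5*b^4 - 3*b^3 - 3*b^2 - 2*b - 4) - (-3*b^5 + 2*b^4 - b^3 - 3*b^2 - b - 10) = 3*b^5 + 3*b^4 - 2*b^3 - b + 6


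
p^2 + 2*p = p*(p + 2)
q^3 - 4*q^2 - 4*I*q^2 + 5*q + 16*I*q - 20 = (q - 4)*(q - 5*I)*(q + I)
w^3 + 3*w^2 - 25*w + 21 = (w - 3)*(w - 1)*(w + 7)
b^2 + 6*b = b*(b + 6)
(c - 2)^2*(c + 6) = c^3 + 2*c^2 - 20*c + 24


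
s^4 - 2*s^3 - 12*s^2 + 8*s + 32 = (s - 4)*(s - 2)*(s + 2)^2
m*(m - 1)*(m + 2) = m^3 + m^2 - 2*m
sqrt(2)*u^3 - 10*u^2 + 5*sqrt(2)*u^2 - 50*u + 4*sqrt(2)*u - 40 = (u + 4)*(u - 5*sqrt(2))*(sqrt(2)*u + sqrt(2))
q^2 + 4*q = q*(q + 4)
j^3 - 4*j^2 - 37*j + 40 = (j - 8)*(j - 1)*(j + 5)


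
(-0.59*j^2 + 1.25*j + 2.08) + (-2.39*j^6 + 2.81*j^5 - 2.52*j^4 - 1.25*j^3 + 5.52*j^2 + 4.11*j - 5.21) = -2.39*j^6 + 2.81*j^5 - 2.52*j^4 - 1.25*j^3 + 4.93*j^2 + 5.36*j - 3.13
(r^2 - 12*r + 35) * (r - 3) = r^3 - 15*r^2 + 71*r - 105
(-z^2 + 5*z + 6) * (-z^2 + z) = z^4 - 6*z^3 - z^2 + 6*z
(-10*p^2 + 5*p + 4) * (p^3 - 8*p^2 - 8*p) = -10*p^5 + 85*p^4 + 44*p^3 - 72*p^2 - 32*p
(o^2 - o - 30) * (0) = 0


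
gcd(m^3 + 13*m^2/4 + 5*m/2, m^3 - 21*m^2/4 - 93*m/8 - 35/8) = m + 5/4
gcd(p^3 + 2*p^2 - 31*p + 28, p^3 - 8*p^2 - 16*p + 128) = p - 4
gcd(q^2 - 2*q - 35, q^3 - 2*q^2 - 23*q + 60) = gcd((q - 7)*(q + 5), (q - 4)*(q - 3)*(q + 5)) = q + 5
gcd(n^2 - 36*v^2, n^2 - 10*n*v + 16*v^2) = 1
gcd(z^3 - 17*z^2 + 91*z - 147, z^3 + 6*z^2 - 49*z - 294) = z - 7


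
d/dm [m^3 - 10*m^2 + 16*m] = 3*m^2 - 20*m + 16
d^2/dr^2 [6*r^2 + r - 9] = 12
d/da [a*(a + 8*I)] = 2*a + 8*I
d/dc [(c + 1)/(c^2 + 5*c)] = (c*(c + 5) - (c + 1)*(2*c + 5))/(c^2*(c + 5)^2)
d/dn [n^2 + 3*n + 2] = 2*n + 3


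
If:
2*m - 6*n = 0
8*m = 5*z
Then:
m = 5*z/8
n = 5*z/24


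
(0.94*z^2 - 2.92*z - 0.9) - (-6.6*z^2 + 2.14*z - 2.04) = 7.54*z^2 - 5.06*z + 1.14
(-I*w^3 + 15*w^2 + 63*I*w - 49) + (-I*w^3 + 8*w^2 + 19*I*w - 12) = -2*I*w^3 + 23*w^2 + 82*I*w - 61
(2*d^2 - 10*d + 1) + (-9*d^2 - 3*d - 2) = -7*d^2 - 13*d - 1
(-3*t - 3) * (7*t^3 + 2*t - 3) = -21*t^4 - 21*t^3 - 6*t^2 + 3*t + 9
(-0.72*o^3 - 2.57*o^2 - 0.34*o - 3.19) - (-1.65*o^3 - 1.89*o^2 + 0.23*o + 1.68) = 0.93*o^3 - 0.68*o^2 - 0.57*o - 4.87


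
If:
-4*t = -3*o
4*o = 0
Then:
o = 0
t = 0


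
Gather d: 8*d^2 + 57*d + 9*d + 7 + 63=8*d^2 + 66*d + 70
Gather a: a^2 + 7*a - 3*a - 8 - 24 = a^2 + 4*a - 32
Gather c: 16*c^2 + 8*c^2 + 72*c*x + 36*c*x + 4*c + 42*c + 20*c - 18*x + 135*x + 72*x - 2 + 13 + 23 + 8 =24*c^2 + c*(108*x + 66) + 189*x + 42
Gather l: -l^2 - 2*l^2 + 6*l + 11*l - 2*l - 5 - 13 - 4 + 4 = -3*l^2 + 15*l - 18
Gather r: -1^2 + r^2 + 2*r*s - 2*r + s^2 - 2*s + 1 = r^2 + r*(2*s - 2) + s^2 - 2*s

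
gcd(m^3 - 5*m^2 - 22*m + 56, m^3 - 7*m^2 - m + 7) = m - 7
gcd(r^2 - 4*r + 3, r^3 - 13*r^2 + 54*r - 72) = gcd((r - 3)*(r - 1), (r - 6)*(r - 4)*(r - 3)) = r - 3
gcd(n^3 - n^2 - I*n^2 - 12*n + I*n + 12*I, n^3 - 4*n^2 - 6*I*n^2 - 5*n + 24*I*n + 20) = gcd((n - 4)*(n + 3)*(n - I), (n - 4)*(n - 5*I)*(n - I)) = n^2 + n*(-4 - I) + 4*I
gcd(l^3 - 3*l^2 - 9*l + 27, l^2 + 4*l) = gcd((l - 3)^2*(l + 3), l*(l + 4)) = 1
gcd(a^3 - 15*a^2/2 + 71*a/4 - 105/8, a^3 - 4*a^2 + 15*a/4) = a^2 - 4*a + 15/4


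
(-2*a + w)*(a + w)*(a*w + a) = -2*a^3*w - 2*a^3 - a^2*w^2 - a^2*w + a*w^3 + a*w^2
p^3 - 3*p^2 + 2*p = p*(p - 2)*(p - 1)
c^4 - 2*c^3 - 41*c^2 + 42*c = c*(c - 7)*(c - 1)*(c + 6)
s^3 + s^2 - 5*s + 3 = (s - 1)^2*(s + 3)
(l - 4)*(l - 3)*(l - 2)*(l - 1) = l^4 - 10*l^3 + 35*l^2 - 50*l + 24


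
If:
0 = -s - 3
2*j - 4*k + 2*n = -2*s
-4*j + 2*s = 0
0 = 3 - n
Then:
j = -3/2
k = -3/4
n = 3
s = -3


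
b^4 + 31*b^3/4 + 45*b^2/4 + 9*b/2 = b*(b + 3/4)*(b + 1)*(b + 6)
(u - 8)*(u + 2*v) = u^2 + 2*u*v - 8*u - 16*v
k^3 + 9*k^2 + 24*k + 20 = (k + 2)^2*(k + 5)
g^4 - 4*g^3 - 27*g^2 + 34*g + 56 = (g - 7)*(g - 2)*(g + 1)*(g + 4)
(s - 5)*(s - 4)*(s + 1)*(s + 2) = s^4 - 6*s^3 - 5*s^2 + 42*s + 40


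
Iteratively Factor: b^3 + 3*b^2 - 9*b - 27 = (b + 3)*(b^2 - 9) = (b + 3)^2*(b - 3)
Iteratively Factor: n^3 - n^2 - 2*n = (n + 1)*(n^2 - 2*n) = (n - 2)*(n + 1)*(n)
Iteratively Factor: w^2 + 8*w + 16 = (w + 4)*(w + 4)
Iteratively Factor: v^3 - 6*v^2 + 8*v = (v - 4)*(v^2 - 2*v) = v*(v - 4)*(v - 2)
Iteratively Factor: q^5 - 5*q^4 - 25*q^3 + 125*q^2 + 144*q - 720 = (q - 5)*(q^4 - 25*q^2 + 144) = (q - 5)*(q + 4)*(q^3 - 4*q^2 - 9*q + 36) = (q - 5)*(q - 4)*(q + 4)*(q^2 - 9) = (q - 5)*(q - 4)*(q + 3)*(q + 4)*(q - 3)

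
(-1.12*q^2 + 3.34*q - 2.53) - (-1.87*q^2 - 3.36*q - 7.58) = 0.75*q^2 + 6.7*q + 5.05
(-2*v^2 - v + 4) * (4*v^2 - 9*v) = -8*v^4 + 14*v^3 + 25*v^2 - 36*v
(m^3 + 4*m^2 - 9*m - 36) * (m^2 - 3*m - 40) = m^5 + m^4 - 61*m^3 - 169*m^2 + 468*m + 1440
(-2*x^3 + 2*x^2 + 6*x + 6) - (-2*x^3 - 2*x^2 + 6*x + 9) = 4*x^2 - 3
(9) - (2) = 7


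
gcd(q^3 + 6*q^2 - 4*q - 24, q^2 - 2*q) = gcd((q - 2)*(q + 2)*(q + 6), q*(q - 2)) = q - 2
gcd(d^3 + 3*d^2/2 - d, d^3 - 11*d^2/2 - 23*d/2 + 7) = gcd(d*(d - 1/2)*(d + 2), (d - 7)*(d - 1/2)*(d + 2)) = d^2 + 3*d/2 - 1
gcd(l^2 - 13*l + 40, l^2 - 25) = l - 5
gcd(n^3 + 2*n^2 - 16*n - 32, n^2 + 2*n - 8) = n + 4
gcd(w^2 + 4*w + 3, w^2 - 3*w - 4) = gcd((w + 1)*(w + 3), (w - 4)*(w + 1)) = w + 1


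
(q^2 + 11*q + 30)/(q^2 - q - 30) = (q + 6)/(q - 6)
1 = 1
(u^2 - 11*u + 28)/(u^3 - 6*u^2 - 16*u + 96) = (u - 7)/(u^2 - 2*u - 24)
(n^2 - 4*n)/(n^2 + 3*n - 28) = n/(n + 7)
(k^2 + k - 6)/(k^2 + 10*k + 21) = (k - 2)/(k + 7)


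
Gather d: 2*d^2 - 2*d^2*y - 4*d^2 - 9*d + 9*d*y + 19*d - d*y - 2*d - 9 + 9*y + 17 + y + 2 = d^2*(-2*y - 2) + d*(8*y + 8) + 10*y + 10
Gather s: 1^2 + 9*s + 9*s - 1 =18*s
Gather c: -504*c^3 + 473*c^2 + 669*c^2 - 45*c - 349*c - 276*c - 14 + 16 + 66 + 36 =-504*c^3 + 1142*c^2 - 670*c + 104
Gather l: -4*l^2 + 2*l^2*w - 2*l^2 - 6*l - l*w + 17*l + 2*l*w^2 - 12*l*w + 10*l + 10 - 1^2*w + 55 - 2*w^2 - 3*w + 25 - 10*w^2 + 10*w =l^2*(2*w - 6) + l*(2*w^2 - 13*w + 21) - 12*w^2 + 6*w + 90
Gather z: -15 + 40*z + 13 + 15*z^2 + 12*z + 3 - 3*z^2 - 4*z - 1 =12*z^2 + 48*z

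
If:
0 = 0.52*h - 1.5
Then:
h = 2.88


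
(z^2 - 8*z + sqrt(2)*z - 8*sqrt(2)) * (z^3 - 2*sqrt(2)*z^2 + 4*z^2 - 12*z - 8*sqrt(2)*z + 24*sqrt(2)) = z^5 - 4*z^4 - sqrt(2)*z^4 - 48*z^3 + 4*sqrt(2)*z^3 + 44*sqrt(2)*z^2 + 112*z^2 - 96*sqrt(2)*z + 176*z - 384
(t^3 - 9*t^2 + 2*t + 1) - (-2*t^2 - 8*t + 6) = t^3 - 7*t^2 + 10*t - 5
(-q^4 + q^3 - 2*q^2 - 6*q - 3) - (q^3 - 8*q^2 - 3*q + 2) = -q^4 + 6*q^2 - 3*q - 5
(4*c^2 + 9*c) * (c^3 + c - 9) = 4*c^5 + 9*c^4 + 4*c^3 - 27*c^2 - 81*c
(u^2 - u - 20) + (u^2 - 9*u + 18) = 2*u^2 - 10*u - 2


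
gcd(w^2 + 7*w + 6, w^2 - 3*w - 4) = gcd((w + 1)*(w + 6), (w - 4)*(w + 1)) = w + 1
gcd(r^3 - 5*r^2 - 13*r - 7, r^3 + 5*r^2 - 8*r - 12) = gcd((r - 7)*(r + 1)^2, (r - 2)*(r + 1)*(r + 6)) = r + 1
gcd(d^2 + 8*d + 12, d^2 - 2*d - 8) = d + 2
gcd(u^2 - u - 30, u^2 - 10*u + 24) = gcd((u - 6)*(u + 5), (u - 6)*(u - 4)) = u - 6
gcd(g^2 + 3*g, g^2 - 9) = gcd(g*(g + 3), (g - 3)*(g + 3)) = g + 3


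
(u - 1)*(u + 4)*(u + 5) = u^3 + 8*u^2 + 11*u - 20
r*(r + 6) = r^2 + 6*r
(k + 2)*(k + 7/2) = k^2 + 11*k/2 + 7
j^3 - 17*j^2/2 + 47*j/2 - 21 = (j - 7/2)*(j - 3)*(j - 2)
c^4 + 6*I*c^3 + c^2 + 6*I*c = c*(c - I)*(c + I)*(c + 6*I)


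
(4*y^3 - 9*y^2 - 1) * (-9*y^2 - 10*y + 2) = -36*y^5 + 41*y^4 + 98*y^3 - 9*y^2 + 10*y - 2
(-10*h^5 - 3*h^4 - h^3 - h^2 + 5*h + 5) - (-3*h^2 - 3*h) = -10*h^5 - 3*h^4 - h^3 + 2*h^2 + 8*h + 5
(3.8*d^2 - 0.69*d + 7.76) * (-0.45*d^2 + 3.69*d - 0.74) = -1.71*d^4 + 14.3325*d^3 - 8.8501*d^2 + 29.145*d - 5.7424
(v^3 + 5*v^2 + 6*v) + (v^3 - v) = 2*v^3 + 5*v^2 + 5*v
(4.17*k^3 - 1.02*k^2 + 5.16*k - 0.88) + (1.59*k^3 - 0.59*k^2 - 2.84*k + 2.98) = 5.76*k^3 - 1.61*k^2 + 2.32*k + 2.1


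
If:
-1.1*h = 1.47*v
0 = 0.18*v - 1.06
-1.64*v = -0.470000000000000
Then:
No Solution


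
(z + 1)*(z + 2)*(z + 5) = z^3 + 8*z^2 + 17*z + 10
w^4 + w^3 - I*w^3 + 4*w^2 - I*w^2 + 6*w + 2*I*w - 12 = (w - 1)*(w + 2)*(w - 3*I)*(w + 2*I)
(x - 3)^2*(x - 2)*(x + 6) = x^4 - 2*x^3 - 27*x^2 + 108*x - 108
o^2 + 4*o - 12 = (o - 2)*(o + 6)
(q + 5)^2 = q^2 + 10*q + 25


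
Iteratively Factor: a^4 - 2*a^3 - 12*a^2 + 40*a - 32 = (a - 2)*(a^3 - 12*a + 16) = (a - 2)^2*(a^2 + 2*a - 8) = (a - 2)^2*(a + 4)*(a - 2)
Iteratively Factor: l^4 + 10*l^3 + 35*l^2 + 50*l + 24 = (l + 3)*(l^3 + 7*l^2 + 14*l + 8) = (l + 2)*(l + 3)*(l^2 + 5*l + 4) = (l + 2)*(l + 3)*(l + 4)*(l + 1)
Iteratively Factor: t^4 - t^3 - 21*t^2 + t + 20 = (t + 4)*(t^3 - 5*t^2 - t + 5) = (t - 1)*(t + 4)*(t^2 - 4*t - 5) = (t - 5)*(t - 1)*(t + 4)*(t + 1)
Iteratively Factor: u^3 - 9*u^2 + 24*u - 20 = (u - 2)*(u^2 - 7*u + 10) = (u - 2)^2*(u - 5)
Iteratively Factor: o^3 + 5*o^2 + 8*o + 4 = (o + 2)*(o^2 + 3*o + 2) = (o + 1)*(o + 2)*(o + 2)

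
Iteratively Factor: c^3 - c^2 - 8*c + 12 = (c - 2)*(c^2 + c - 6) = (c - 2)^2*(c + 3)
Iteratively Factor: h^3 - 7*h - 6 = (h - 3)*(h^2 + 3*h + 2) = (h - 3)*(h + 1)*(h + 2)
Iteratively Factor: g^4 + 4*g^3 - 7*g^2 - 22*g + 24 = (g + 3)*(g^3 + g^2 - 10*g + 8) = (g - 1)*(g + 3)*(g^2 + 2*g - 8) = (g - 1)*(g + 3)*(g + 4)*(g - 2)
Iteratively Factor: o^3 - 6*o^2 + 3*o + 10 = (o - 2)*(o^2 - 4*o - 5) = (o - 5)*(o - 2)*(o + 1)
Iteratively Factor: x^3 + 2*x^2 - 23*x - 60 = (x + 4)*(x^2 - 2*x - 15) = (x + 3)*(x + 4)*(x - 5)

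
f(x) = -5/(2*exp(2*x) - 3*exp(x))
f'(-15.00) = -5448362.29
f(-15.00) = 5448363.40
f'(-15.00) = -5448362.29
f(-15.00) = 5448363.40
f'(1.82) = 0.20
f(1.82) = -0.09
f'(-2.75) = -26.02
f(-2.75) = 27.23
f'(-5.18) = -296.13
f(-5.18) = 297.25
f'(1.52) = 0.44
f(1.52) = -0.18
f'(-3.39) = -49.42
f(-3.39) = 50.58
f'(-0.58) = -1.92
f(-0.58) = 4.75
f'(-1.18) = -5.06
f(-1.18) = 6.82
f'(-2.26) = -15.88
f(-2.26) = 17.17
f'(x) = -5*(-4*exp(2*x) + 3*exp(x))/(2*exp(2*x) - 3*exp(x))^2 = 5*(4*exp(x) - 3)*exp(-x)/(2*exp(x) - 3)^2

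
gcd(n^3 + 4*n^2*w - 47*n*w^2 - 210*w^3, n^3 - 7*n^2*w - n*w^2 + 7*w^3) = -n + 7*w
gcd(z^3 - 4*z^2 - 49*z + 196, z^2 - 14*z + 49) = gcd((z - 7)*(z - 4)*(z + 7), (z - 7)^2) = z - 7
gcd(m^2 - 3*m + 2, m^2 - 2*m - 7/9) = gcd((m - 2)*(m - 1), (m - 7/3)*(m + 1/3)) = 1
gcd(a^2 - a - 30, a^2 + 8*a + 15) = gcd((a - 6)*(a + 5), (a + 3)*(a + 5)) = a + 5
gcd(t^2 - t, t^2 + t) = t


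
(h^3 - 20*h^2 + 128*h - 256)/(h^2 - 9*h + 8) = (h^2 - 12*h + 32)/(h - 1)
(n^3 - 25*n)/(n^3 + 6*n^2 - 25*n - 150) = n/(n + 6)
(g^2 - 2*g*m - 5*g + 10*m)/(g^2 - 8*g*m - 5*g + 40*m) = (g - 2*m)/(g - 8*m)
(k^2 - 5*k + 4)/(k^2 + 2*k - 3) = (k - 4)/(k + 3)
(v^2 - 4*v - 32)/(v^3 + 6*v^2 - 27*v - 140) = (v - 8)/(v^2 + 2*v - 35)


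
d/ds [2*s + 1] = 2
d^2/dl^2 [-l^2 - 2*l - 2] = -2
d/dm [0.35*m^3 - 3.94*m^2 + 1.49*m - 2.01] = 1.05*m^2 - 7.88*m + 1.49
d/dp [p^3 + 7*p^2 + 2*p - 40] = 3*p^2 + 14*p + 2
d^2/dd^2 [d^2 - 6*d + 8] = 2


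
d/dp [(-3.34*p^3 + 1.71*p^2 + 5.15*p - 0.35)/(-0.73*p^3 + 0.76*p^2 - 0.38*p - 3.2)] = (-1.2901*p^4 + 10.0574*p^3 + 26.7337*p^2 - 10.412*p - 16.613)/(0.5329*p^6 - 1.1096*p^5 + 1.1324*p^4 + 4.0944*p^3 - 4.7196*p^2 + 2.432*p + 10.24)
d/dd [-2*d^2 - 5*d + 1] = -4*d - 5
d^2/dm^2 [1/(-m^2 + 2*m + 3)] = 2*(-m^2 + 2*m + 4*(m - 1)^2 + 3)/(-m^2 + 2*m + 3)^3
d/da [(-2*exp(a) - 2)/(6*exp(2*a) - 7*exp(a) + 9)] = 2*((exp(a) + 1)*(12*exp(a) - 7) - 6*exp(2*a) + 7*exp(a) - 9)*exp(a)/(6*exp(2*a) - 7*exp(a) + 9)^2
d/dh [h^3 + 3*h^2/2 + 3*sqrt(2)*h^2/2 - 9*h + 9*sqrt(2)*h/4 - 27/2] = 3*h^2 + 3*h + 3*sqrt(2)*h - 9 + 9*sqrt(2)/4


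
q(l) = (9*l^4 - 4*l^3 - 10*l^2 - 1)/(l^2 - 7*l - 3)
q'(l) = (7 - 2*l)*(9*l^4 - 4*l^3 - 10*l^2 - 1)/(l^2 - 7*l - 3)^2 + (36*l^3 - 12*l^2 - 20*l)/(l^2 - 7*l - 3)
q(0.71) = 0.69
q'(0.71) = 0.47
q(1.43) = -0.41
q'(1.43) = -4.60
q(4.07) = -136.23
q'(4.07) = -154.25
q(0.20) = 0.33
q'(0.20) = 0.47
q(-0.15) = 0.63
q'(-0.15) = -3.72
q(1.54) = -0.99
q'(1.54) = -5.99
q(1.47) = -0.60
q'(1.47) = -5.08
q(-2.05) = 9.67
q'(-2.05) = -13.65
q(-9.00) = 433.72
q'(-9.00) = -114.84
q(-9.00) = 433.72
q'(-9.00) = -114.84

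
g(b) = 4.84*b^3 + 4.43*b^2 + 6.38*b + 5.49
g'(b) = 14.52*b^2 + 8.86*b + 6.38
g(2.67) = 146.23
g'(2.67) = 133.55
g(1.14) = 25.69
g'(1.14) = 35.35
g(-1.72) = -17.01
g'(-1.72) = 34.10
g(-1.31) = -6.15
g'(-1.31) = 19.69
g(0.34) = 8.36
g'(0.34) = 11.07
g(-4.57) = -393.10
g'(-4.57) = 269.14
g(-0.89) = -0.09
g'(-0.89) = 10.00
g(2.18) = 90.60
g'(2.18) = 94.70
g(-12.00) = -7796.67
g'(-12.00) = 1990.94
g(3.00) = 195.18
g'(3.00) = 163.64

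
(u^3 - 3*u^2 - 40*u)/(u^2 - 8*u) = u + 5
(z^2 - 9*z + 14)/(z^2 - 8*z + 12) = (z - 7)/(z - 6)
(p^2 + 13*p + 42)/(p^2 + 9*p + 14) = (p + 6)/(p + 2)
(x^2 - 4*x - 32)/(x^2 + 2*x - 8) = (x - 8)/(x - 2)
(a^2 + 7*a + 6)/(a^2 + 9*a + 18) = (a + 1)/(a + 3)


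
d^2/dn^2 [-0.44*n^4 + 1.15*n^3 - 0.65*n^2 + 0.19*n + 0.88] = -5.28*n^2 + 6.9*n - 1.3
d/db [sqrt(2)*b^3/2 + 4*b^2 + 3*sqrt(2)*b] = 3*sqrt(2)*b^2/2 + 8*b + 3*sqrt(2)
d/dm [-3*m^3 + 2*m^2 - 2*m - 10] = -9*m^2 + 4*m - 2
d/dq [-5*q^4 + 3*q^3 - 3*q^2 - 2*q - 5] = -20*q^3 + 9*q^2 - 6*q - 2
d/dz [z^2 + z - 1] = 2*z + 1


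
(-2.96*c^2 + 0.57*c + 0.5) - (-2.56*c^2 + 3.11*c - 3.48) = -0.4*c^2 - 2.54*c + 3.98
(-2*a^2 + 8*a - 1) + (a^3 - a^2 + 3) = a^3 - 3*a^2 + 8*a + 2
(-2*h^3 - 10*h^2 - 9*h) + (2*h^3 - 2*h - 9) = -10*h^2 - 11*h - 9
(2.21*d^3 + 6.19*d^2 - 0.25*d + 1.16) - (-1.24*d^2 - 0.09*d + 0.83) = 2.21*d^3 + 7.43*d^2 - 0.16*d + 0.33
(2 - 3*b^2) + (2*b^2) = 2 - b^2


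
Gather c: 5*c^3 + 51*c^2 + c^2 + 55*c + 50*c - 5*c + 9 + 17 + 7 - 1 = 5*c^3 + 52*c^2 + 100*c + 32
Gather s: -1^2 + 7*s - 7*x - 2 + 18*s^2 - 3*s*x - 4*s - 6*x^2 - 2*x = 18*s^2 + s*(3 - 3*x) - 6*x^2 - 9*x - 3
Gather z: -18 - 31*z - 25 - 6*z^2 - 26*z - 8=-6*z^2 - 57*z - 51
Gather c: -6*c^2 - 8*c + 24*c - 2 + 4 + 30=-6*c^2 + 16*c + 32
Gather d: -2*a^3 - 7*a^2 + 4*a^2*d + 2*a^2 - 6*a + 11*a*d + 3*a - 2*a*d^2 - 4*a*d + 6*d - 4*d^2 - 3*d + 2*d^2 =-2*a^3 - 5*a^2 - 3*a + d^2*(-2*a - 2) + d*(4*a^2 + 7*a + 3)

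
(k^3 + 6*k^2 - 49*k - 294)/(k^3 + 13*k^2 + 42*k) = (k - 7)/k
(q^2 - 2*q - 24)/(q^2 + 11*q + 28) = (q - 6)/(q + 7)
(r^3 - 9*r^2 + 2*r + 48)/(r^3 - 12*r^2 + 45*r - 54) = (r^2 - 6*r - 16)/(r^2 - 9*r + 18)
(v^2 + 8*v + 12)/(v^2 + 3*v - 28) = (v^2 + 8*v + 12)/(v^2 + 3*v - 28)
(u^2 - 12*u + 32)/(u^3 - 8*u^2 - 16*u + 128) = 1/(u + 4)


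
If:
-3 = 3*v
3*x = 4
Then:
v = -1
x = 4/3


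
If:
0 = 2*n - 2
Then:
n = 1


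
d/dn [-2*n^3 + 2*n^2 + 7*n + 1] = -6*n^2 + 4*n + 7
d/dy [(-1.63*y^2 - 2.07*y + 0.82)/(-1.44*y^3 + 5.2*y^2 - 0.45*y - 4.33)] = (-2.3472*y^4 - 5.9616*y^3 + 15.0399*y^2 + 5.5878*y + 9.3321)/(2.0736*y^6 - 14.976*y^5 + 28.336*y^4 + 7.7904*y^3 - 44.8295*y^2 + 3.897*y + 18.7489)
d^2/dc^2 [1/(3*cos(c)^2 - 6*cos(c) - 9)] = (4*sin(c)^2/3 + 2*cos(c) - 6)*sin(c)^2/(sin(c)^2 + 2*cos(c) + 2)^3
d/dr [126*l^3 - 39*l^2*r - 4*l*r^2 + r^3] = -39*l^2 - 8*l*r + 3*r^2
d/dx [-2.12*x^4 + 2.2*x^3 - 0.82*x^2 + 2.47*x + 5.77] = -8.48*x^3 + 6.6*x^2 - 1.64*x + 2.47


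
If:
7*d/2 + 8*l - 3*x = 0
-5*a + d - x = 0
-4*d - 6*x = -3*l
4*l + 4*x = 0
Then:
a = 0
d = 0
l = 0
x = 0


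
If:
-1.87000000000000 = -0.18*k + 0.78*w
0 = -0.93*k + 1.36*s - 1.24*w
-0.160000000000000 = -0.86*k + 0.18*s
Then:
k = -0.33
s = -2.48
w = -2.47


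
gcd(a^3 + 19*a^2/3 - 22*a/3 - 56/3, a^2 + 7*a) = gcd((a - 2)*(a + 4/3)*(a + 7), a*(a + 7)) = a + 7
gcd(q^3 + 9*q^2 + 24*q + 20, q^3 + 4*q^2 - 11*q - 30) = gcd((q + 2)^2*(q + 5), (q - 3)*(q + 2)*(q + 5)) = q^2 + 7*q + 10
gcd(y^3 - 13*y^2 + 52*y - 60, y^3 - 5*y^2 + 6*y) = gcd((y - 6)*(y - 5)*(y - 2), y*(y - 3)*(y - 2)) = y - 2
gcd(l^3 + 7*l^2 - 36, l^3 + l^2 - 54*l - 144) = l^2 + 9*l + 18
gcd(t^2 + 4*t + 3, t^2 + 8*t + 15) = t + 3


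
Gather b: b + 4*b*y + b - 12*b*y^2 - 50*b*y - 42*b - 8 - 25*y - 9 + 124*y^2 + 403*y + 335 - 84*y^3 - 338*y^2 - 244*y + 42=b*(-12*y^2 - 46*y - 40) - 84*y^3 - 214*y^2 + 134*y + 360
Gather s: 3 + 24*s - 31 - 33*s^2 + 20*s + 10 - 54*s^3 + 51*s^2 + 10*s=-54*s^3 + 18*s^2 + 54*s - 18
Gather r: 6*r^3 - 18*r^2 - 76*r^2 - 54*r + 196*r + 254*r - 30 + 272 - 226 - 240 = 6*r^3 - 94*r^2 + 396*r - 224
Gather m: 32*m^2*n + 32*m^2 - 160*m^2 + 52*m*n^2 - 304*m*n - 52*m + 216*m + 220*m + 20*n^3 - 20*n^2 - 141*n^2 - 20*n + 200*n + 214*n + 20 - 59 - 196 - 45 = m^2*(32*n - 128) + m*(52*n^2 - 304*n + 384) + 20*n^3 - 161*n^2 + 394*n - 280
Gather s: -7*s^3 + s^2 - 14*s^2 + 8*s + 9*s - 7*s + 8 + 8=-7*s^3 - 13*s^2 + 10*s + 16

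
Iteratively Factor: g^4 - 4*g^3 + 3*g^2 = (g - 3)*(g^3 - g^2) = g*(g - 3)*(g^2 - g) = g^2*(g - 3)*(g - 1)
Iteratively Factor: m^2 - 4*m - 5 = (m - 5)*(m + 1)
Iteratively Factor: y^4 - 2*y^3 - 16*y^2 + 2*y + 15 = (y - 5)*(y^3 + 3*y^2 - y - 3) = (y - 5)*(y + 1)*(y^2 + 2*y - 3) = (y - 5)*(y + 1)*(y + 3)*(y - 1)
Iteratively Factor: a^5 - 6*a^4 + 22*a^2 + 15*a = (a + 1)*(a^4 - 7*a^3 + 7*a^2 + 15*a) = a*(a + 1)*(a^3 - 7*a^2 + 7*a + 15) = a*(a - 5)*(a + 1)*(a^2 - 2*a - 3) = a*(a - 5)*(a + 1)^2*(a - 3)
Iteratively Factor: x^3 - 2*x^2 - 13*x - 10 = (x - 5)*(x^2 + 3*x + 2) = (x - 5)*(x + 2)*(x + 1)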